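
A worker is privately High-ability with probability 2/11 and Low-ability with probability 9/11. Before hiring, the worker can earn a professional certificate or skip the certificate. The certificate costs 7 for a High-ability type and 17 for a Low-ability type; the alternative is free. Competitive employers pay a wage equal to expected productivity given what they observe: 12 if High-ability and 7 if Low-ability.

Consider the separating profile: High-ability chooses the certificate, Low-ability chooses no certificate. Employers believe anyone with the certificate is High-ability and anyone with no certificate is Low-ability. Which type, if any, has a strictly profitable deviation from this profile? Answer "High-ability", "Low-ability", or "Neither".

High-ability

The certificate pays 12; no certificate pays 7.
High-ability: assigned the certificate, nets 12 − 7 = 5; deviating to no certificate nets 7.
Low-ability: assigned no certificate, nets 7; deviating to the certificate nets 12 − 17 = -5.
The High-ability type gains 2 by deviating.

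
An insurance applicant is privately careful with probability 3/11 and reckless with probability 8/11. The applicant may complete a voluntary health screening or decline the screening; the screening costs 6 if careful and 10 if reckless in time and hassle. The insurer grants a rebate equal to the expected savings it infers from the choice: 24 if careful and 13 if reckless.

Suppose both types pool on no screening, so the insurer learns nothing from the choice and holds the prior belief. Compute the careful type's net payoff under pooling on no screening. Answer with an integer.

Pooled rebate = 3/11·24 + 8/11·13 = 16.
careful pays no cost for no screening, so net payoff = 16.

16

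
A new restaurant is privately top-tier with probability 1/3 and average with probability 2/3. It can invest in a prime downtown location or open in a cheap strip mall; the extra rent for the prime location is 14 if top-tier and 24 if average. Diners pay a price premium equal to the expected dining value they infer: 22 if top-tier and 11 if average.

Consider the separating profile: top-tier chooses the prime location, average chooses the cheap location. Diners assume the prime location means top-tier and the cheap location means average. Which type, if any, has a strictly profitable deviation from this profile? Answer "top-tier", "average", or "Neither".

The prime location pays 22; the cheap location pays 11.
top-tier: assigned the prime location, nets 22 − 14 = 8; deviating to the cheap location nets 11.
average: assigned the cheap location, nets 11; deviating to the prime location nets 22 − 24 = -2.
The top-tier type gains 3 by deviating.

top-tier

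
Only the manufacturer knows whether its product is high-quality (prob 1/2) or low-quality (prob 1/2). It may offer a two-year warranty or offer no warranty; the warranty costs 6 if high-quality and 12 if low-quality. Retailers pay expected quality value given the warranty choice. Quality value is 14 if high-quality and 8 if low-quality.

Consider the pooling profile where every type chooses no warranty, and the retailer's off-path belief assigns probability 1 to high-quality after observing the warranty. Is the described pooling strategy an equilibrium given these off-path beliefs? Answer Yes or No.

On path, the retailer holds the prior and pays 1/2·14 + 1/2·8 = 11. Off path (the warranty), believing high-quality, it pays 14.
high-quality: no warranty nets 11; the warranty nets 14 − 6 = 8. high-quality stays.
low-quality: no warranty nets 11; the warranty nets 14 − 12 = 2. low-quality stays.
No type deviates, so pooling is sustained.

Yes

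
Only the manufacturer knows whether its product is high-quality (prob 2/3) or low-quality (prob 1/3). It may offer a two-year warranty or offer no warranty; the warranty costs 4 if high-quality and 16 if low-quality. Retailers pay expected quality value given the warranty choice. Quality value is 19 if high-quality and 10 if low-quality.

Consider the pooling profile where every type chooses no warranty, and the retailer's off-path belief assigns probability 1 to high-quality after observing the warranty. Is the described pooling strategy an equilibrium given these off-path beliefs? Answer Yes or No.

On path, the retailer holds the prior and pays 2/3·19 + 1/3·10 = 16. Off path (the warranty), believing high-quality, it pays 19.
high-quality: no warranty nets 16; the warranty nets 19 − 4 = 15. high-quality stays.
low-quality: no warranty nets 16; the warranty nets 19 − 16 = 3. low-quality stays.
No type deviates, so pooling is sustained.

Yes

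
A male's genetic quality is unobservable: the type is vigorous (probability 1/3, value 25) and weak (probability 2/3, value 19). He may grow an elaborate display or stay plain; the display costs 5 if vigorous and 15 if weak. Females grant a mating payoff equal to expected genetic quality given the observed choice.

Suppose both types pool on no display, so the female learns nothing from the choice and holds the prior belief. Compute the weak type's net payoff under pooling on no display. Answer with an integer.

21

Pooled mating payoff = 1/3·25 + 2/3·19 = 21.
weak pays no cost for no display, so net payoff = 21.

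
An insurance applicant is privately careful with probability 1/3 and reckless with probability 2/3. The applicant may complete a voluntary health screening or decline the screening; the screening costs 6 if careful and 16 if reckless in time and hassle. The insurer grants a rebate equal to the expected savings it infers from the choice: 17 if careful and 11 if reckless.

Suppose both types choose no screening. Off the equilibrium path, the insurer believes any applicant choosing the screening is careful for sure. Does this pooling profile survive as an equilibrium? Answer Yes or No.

On path, the insurer holds the prior and pays 1/3·17 + 2/3·11 = 13. Off path (the screening), believing careful, it pays 17.
careful: no screening nets 13; the screening nets 17 − 6 = 11. careful stays.
reckless: no screening nets 13; the screening nets 17 − 16 = 1. reckless stays.
No type deviates, so pooling is sustained.

Yes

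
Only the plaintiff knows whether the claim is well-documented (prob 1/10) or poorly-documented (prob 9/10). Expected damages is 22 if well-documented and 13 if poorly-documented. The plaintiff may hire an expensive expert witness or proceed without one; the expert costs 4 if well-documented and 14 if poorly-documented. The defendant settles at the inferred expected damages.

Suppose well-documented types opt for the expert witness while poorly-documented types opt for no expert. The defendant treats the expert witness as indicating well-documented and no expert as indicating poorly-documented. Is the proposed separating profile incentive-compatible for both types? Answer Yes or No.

Yes

Under these beliefs, the expert witness earns settlement 22 and no expert earns settlement 13.
well-documented: the expert witness nets 22 − 4 = 18; no expert nets 13. well-documented prefers the expert witness.
poorly-documented: the expert witness nets 22 − 14 = 8; no expert nets 13. poorly-documented prefers no expert.
Neither type deviates, so the separating profile is an equilibrium.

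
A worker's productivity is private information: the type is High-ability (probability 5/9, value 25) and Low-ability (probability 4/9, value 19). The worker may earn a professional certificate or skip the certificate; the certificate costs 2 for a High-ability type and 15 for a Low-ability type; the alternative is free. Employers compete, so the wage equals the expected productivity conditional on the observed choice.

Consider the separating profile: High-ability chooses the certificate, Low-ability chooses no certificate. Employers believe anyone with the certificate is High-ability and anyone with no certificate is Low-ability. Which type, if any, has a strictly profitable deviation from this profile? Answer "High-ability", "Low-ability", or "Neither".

Neither

The certificate pays 25; no certificate pays 19.
High-ability: assigned the certificate, nets 25 − 2 = 23; deviating to no certificate nets 19.
Low-ability: assigned no certificate, nets 19; deviating to the certificate nets 25 − 15 = 10.
Both types strictly prefer their assigned action; no profitable deviation.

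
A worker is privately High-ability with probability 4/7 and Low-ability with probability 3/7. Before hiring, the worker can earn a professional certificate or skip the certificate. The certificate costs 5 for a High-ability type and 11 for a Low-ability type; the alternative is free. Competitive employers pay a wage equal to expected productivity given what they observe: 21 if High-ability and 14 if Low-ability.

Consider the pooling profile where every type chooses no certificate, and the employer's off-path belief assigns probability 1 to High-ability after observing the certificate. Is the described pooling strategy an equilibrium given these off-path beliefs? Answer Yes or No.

Yes

On path, the employer holds the prior and pays 4/7·21 + 3/7·14 = 18. Off path (the certificate), believing High-ability, it pays 21.
High-ability: no certificate nets 18; the certificate nets 21 − 5 = 16. High-ability stays.
Low-ability: no certificate nets 18; the certificate nets 21 − 11 = 10. Low-ability stays.
No type deviates, so pooling is sustained.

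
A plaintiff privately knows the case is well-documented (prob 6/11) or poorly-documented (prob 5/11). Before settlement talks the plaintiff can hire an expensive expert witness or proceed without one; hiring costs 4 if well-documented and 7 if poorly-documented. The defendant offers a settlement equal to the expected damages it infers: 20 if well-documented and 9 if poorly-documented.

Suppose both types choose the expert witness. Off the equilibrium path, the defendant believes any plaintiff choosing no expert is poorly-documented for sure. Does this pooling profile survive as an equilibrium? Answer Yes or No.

No

On path, the defendant holds the prior and pays 6/11·20 + 5/11·9 = 15. Off path (no expert), believing poorly-documented, it pays 9.
well-documented: the expert witness nets 15 − 4 = 11; no expert nets 9. well-documented stays.
poorly-documented: the expert witness nets 15 − 7 = 8; no expert nets 9. poorly-documented would deviate.
A type deviates, so pooling fails.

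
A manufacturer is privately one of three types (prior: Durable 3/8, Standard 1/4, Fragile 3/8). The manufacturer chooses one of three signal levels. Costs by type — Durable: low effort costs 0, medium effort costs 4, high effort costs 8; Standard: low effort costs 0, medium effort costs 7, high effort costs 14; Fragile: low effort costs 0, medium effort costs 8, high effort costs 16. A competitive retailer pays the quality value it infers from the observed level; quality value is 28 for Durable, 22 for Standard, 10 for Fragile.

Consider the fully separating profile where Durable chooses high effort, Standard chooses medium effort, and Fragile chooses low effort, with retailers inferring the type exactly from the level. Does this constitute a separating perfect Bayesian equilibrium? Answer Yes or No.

No

Separating prices: high effort → 28, medium effort → 22, low effort → 10.
Durable (assigned high effort): low effort: 10 − 0 = 10; medium effort: 22 − 4 = 18; high effort: 28 − 8 = 20. Durable stays.
Standard (assigned medium effort): low effort: 10 − 0 = 10; medium effort: 22 − 7 = 15; high effort: 28 − 14 = 14. Standard stays.
Fragile (assigned low effort): low effort: 10 − 0 = 10; medium effort: 22 − 8 = 14; high effort: 28 − 16 = 12. Fragile prefers medium effort.
At least one type deviates; the separating profile fails.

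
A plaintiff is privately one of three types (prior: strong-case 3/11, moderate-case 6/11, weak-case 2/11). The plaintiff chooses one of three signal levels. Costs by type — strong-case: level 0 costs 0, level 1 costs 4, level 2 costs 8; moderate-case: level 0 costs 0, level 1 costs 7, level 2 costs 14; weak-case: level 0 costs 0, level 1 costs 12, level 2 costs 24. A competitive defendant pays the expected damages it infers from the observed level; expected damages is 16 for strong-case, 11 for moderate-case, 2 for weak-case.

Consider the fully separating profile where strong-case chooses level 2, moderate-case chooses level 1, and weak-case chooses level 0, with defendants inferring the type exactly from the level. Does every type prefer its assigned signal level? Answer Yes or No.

Yes

Separating settlements: level 2 → 16, level 1 → 11, level 0 → 2.
strong-case (assigned level 2): level 0: 2 − 0 = 2; level 1: 11 − 4 = 7; level 2: 16 − 8 = 8. strong-case stays.
moderate-case (assigned level 1): level 0: 2 − 0 = 2; level 1: 11 − 7 = 4; level 2: 16 − 14 = 2. moderate-case stays.
weak-case (assigned level 0): level 0: 2 − 0 = 2; level 1: 11 − 12 = -1; level 2: 16 − 24 = -8. weak-case stays.
Every type prefers its assigned level; separation holds.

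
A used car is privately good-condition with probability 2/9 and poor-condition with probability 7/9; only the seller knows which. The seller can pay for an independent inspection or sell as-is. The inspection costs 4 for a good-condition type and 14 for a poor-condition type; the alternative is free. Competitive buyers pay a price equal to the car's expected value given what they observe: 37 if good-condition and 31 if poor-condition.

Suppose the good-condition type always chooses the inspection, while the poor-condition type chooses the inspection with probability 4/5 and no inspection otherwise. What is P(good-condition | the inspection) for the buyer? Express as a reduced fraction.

5/19

P(the inspection) = (2/9)·1 + (7/9)·(4/5) = 38/45.
By Bayes' rule, P(good-condition | the inspection) = (2/9) / (38/45) = 5/19.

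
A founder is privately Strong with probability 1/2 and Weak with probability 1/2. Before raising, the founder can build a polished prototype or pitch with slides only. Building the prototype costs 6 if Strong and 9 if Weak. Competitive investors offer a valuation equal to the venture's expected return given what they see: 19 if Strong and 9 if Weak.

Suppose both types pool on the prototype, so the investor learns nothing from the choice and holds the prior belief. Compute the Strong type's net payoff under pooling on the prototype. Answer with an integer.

Pooled valuation = 1/2·19 + 1/2·9 = 14.
Strong pays cost 6 for the prototype, so net payoff = 14 − 6 = 8.

8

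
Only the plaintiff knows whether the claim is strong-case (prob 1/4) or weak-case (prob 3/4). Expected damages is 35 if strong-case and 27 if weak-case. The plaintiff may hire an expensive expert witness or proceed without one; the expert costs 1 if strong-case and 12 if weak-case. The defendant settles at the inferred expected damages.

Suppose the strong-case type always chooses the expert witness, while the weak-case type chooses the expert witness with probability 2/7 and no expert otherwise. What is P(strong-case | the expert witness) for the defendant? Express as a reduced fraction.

7/13

P(the expert witness) = (1/4)·1 + (3/4)·(2/7) = 13/28.
By Bayes' rule, P(strong-case | the expert witness) = (1/4) / (13/28) = 7/13.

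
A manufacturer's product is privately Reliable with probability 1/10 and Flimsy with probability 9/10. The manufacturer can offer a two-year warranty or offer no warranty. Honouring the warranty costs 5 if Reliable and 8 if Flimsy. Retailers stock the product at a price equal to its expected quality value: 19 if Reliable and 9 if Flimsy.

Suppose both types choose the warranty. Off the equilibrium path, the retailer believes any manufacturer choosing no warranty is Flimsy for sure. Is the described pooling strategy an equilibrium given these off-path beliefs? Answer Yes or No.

On path, the retailer holds the prior and pays 1/10·19 + 9/10·9 = 10. Off path (no warranty), believing Flimsy, it pays 9.
Reliable: the warranty nets 10 − 5 = 5; no warranty nets 9. Reliable would deviate.
Flimsy: the warranty nets 10 − 8 = 2; no warranty nets 9. Flimsy would deviate.
A type deviates, so pooling fails.

No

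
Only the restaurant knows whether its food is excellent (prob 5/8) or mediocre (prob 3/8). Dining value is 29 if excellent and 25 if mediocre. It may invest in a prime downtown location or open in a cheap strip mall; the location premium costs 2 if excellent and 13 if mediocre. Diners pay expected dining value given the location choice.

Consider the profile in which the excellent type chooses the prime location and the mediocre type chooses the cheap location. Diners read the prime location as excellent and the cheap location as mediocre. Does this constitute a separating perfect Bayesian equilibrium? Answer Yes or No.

Under these beliefs, the prime location earns price premium 29 and the cheap location earns price premium 25.
excellent: the prime location nets 29 − 2 = 27; the cheap location nets 25. excellent prefers the prime location.
mediocre: the prime location nets 29 − 13 = 16; the cheap location nets 25. mediocre prefers the cheap location.
Neither type deviates, so the separating profile is an equilibrium.

Yes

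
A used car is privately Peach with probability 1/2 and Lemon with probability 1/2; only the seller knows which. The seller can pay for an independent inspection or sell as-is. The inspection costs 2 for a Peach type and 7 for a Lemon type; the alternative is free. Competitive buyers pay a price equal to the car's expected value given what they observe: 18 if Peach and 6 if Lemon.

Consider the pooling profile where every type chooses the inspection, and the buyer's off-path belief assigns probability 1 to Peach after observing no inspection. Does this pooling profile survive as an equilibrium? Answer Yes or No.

On path, the buyer holds the prior and pays 1/2·18 + 1/2·6 = 12. Off path (no inspection), believing Peach, it pays 18.
Peach: the inspection nets 12 − 2 = 10; no inspection nets 18. Peach would deviate.
Lemon: the inspection nets 12 − 7 = 5; no inspection nets 18. Lemon would deviate.
A type deviates, so pooling fails.

No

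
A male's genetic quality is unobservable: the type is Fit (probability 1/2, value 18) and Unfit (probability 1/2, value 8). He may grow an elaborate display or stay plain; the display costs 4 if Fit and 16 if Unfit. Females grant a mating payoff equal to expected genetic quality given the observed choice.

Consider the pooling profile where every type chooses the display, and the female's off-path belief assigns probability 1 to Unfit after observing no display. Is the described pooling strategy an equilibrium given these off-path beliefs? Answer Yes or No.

No

On path, the female holds the prior and pays 1/2·18 + 1/2·8 = 13. Off path (no display), believing Unfit, it pays 8.
Fit: the display nets 13 − 4 = 9; no display nets 8. Fit stays.
Unfit: the display nets 13 − 16 = -3; no display nets 8. Unfit would deviate.
A type deviates, so pooling fails.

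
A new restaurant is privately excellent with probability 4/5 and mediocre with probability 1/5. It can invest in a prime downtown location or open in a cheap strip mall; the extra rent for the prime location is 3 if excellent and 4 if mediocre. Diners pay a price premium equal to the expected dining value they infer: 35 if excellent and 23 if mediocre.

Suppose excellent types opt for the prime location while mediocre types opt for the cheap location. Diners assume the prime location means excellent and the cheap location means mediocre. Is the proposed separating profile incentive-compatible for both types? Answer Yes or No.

Under these beliefs, the prime location earns price premium 35 and the cheap location earns price premium 23.
excellent: the prime location nets 35 − 3 = 32; the cheap location nets 23. excellent prefers the prime location.
mediocre: the prime location nets 35 − 4 = 31; the cheap location nets 23. mediocre would deviate to the prime location.
mediocre has a profitable deviation, so the profile is not an equilibrium.

No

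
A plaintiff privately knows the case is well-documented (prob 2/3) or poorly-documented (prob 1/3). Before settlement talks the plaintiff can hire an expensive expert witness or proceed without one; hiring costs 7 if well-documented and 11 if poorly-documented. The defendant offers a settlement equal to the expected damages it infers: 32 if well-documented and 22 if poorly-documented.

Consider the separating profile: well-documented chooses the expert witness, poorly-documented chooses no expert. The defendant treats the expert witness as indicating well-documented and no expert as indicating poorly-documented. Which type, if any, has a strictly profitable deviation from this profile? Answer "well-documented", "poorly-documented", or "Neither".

The expert witness pays 32; no expert pays 22.
well-documented: assigned the expert witness, nets 32 − 7 = 25; deviating to no expert nets 22.
poorly-documented: assigned no expert, nets 22; deviating to the expert witness nets 32 − 11 = 21.
Both types strictly prefer their assigned action; no profitable deviation.

Neither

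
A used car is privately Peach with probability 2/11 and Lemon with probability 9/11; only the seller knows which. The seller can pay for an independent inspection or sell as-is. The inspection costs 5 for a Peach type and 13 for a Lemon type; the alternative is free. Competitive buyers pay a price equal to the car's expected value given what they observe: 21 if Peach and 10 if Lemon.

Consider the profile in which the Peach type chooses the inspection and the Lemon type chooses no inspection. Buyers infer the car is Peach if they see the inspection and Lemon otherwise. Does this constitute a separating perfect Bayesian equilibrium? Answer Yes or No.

Under these beliefs, the inspection earns price 21 and no inspection earns price 10.
Peach: the inspection nets 21 − 5 = 16; no inspection nets 10. Peach prefers the inspection.
Lemon: the inspection nets 21 − 13 = 8; no inspection nets 10. Lemon prefers no inspection.
Neither type deviates, so the separating profile is an equilibrium.

Yes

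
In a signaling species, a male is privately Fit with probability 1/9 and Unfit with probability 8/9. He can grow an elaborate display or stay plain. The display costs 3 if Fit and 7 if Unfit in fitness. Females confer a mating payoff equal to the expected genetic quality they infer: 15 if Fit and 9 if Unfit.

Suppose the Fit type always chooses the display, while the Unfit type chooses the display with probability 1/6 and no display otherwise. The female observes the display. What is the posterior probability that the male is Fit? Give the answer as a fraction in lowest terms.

P(the display) = (1/9)·1 + (8/9)·(1/6) = 7/27.
By Bayes' rule, P(Fit | the display) = (1/9) / (7/27) = 3/7.

3/7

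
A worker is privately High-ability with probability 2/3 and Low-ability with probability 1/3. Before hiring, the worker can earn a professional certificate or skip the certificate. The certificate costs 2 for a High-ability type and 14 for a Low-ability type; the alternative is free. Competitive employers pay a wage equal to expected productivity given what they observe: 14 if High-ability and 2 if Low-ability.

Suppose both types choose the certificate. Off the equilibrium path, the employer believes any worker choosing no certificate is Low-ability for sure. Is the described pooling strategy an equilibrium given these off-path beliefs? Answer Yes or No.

No

On path, the employer holds the prior and pays 2/3·14 + 1/3·2 = 10. Off path (no certificate), believing Low-ability, it pays 2.
High-ability: the certificate nets 10 − 2 = 8; no certificate nets 2. High-ability stays.
Low-ability: the certificate nets 10 − 14 = -4; no certificate nets 2. Low-ability would deviate.
A type deviates, so pooling fails.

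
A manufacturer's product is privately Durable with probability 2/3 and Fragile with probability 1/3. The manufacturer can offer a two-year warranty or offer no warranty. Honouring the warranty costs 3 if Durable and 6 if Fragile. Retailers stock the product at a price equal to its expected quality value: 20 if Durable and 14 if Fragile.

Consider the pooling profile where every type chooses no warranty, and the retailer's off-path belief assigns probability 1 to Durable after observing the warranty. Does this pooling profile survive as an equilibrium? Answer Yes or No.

Yes

On path, the retailer holds the prior and pays 2/3·20 + 1/3·14 = 18. Off path (the warranty), believing Durable, it pays 20.
Durable: no warranty nets 18; the warranty nets 20 − 3 = 17. Durable stays.
Fragile: no warranty nets 18; the warranty nets 20 − 6 = 14. Fragile stays.
No type deviates, so pooling is sustained.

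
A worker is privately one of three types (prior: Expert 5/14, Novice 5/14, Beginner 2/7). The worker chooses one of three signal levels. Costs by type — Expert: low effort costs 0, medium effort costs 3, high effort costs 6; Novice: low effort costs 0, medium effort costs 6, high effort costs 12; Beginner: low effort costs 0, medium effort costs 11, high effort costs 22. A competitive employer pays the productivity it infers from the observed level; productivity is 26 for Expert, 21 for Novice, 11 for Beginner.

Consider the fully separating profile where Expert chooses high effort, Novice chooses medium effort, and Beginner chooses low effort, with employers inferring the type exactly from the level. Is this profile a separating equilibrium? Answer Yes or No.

Separating wages: high effort → 26, medium effort → 21, low effort → 11.
Expert (assigned high effort): low effort: 11 − 0 = 11; medium effort: 21 − 3 = 18; high effort: 26 − 6 = 20. Expert stays.
Novice (assigned medium effort): low effort: 11 − 0 = 11; medium effort: 21 − 6 = 15; high effort: 26 − 12 = 14. Novice stays.
Beginner (assigned low effort): low effort: 11 − 0 = 11; medium effort: 21 − 11 = 10; high effort: 26 − 22 = 4. Beginner stays.
Every type prefers its assigned level; separation holds.

Yes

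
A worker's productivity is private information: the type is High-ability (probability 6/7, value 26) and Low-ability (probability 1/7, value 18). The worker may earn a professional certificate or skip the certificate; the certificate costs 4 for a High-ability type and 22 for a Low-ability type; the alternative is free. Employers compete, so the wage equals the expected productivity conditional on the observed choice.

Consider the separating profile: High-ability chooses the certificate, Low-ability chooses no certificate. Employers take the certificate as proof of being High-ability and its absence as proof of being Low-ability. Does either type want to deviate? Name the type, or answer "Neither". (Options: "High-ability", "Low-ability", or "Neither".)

Neither

The certificate pays 26; no certificate pays 18.
High-ability: assigned the certificate, nets 26 − 4 = 22; deviating to no certificate nets 18.
Low-ability: assigned no certificate, nets 18; deviating to the certificate nets 26 − 22 = 4.
Both types strictly prefer their assigned action; no profitable deviation.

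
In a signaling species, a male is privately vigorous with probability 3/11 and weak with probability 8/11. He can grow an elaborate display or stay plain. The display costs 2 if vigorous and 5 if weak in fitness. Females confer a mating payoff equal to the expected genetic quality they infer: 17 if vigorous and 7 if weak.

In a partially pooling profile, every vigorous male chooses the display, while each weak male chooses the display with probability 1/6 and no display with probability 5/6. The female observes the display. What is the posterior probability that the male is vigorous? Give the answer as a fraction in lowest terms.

P(the display) = (3/11)·1 + (8/11)·(1/6) = 13/33.
By Bayes' rule, P(vigorous | the display) = (3/11) / (13/33) = 9/13.

9/13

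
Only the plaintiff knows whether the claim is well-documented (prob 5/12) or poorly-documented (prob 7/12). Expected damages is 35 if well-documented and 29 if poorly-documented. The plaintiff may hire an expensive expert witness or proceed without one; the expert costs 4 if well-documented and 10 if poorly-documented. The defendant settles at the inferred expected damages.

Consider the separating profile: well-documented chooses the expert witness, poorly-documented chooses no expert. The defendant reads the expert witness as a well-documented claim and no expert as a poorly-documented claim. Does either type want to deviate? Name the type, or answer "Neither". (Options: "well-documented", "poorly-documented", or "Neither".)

The expert witness pays 35; no expert pays 29.
well-documented: assigned the expert witness, nets 35 − 4 = 31; deviating to no expert nets 29.
poorly-documented: assigned no expert, nets 29; deviating to the expert witness nets 35 − 10 = 25.
Both types strictly prefer their assigned action; no profitable deviation.

Neither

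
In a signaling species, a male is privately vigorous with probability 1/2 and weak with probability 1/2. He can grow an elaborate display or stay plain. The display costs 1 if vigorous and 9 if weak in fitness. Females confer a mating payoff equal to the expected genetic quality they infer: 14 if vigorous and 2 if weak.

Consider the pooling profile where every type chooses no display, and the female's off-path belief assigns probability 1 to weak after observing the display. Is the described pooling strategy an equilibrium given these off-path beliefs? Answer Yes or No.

On path, the female holds the prior and pays 1/2·14 + 1/2·2 = 8. Off path (the display), believing weak, it pays 2.
vigorous: no display nets 8; the display nets 2 − 1 = 1. vigorous stays.
weak: no display nets 8; the display nets 2 − 9 = -7. weak stays.
No type deviates, so pooling is sustained.

Yes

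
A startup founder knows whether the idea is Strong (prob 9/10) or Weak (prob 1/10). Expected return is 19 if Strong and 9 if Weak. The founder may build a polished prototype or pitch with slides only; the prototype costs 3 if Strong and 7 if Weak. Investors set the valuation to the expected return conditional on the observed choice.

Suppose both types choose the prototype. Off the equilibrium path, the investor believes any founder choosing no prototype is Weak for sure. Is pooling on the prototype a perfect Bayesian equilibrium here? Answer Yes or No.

On path, the investor holds the prior and pays 9/10·19 + 1/10·9 = 18. Off path (no prototype), believing Weak, it pays 9.
Strong: the prototype nets 18 − 3 = 15; no prototype nets 9. Strong stays.
Weak: the prototype nets 18 − 7 = 11; no prototype nets 9. Weak stays.
No type deviates, so pooling is sustained.

Yes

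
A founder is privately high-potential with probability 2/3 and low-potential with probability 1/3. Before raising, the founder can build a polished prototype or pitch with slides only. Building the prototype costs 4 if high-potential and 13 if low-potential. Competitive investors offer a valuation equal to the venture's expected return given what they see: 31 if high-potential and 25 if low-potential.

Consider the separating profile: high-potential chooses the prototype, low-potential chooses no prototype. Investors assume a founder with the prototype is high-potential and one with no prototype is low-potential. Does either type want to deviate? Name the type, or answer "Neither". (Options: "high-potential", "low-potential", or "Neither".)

Neither

The prototype pays 31; no prototype pays 25.
high-potential: assigned the prototype, nets 31 − 4 = 27; deviating to no prototype nets 25.
low-potential: assigned no prototype, nets 25; deviating to the prototype nets 31 − 13 = 18.
Both types strictly prefer their assigned action; no profitable deviation.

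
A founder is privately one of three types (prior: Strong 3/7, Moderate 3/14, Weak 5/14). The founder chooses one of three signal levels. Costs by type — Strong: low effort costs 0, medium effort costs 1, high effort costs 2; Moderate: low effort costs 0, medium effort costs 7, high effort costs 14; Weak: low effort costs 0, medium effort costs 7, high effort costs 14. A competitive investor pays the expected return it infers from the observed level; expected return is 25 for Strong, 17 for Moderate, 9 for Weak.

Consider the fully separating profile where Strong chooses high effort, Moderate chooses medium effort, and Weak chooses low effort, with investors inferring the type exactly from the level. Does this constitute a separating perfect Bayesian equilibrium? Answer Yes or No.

No

Separating valuations: high effort → 25, medium effort → 17, low effort → 9.
Strong (assigned high effort): low effort: 9 − 0 = 9; medium effort: 17 − 1 = 16; high effort: 25 − 2 = 23. Strong stays.
Moderate (assigned medium effort): low effort: 9 − 0 = 9; medium effort: 17 − 7 = 10; high effort: 25 − 14 = 11. Moderate prefers high effort.
Weak (assigned low effort): low effort: 9 − 0 = 9; medium effort: 17 − 7 = 10; high effort: 25 − 14 = 11. Weak prefers high effort.
At least one type deviates; the separating profile fails.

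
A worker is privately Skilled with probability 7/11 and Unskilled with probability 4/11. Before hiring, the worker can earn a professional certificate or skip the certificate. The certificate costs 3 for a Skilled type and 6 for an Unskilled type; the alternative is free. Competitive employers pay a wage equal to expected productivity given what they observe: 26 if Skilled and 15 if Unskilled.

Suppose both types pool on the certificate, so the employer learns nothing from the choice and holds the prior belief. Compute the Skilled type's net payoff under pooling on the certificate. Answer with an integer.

19

Pooled wage = 7/11·26 + 4/11·15 = 22.
Skilled pays cost 3 for the certificate, so net payoff = 22 − 3 = 19.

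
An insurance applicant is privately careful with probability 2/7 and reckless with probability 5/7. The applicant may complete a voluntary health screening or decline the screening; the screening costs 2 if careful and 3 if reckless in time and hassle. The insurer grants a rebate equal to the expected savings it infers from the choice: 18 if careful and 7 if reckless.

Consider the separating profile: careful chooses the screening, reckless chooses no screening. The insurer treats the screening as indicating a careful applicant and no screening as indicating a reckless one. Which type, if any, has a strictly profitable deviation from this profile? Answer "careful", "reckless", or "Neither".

The screening pays 18; no screening pays 7.
careful: assigned the screening, nets 18 − 2 = 16; deviating to no screening nets 7.
reckless: assigned no screening, nets 7; deviating to the screening nets 18 − 3 = 15.
The reckless type gains 8 by deviating.

reckless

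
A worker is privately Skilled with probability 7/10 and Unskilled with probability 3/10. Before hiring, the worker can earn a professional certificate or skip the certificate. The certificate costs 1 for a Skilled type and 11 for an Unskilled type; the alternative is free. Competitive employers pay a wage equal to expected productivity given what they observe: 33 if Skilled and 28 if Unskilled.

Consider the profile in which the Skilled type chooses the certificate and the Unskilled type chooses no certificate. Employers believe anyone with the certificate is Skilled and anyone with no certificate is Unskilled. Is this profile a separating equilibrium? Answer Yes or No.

Yes

Under these beliefs, the certificate earns wage 33 and no certificate earns wage 28.
Skilled: the certificate nets 33 − 1 = 32; no certificate nets 28. Skilled prefers the certificate.
Unskilled: the certificate nets 33 − 11 = 22; no certificate nets 28. Unskilled prefers no certificate.
Neither type deviates, so the separating profile is an equilibrium.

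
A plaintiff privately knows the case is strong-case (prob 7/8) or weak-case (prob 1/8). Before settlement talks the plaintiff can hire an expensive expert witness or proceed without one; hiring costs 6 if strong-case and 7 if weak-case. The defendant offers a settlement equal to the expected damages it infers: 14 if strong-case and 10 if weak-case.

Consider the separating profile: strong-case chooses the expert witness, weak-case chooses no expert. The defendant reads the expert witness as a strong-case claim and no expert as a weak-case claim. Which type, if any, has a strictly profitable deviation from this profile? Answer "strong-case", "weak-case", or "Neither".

strong-case

The expert witness pays 14; no expert pays 10.
strong-case: assigned the expert witness, nets 14 − 6 = 8; deviating to no expert nets 10.
weak-case: assigned no expert, nets 10; deviating to the expert witness nets 14 − 7 = 7.
The strong-case type gains 2 by deviating.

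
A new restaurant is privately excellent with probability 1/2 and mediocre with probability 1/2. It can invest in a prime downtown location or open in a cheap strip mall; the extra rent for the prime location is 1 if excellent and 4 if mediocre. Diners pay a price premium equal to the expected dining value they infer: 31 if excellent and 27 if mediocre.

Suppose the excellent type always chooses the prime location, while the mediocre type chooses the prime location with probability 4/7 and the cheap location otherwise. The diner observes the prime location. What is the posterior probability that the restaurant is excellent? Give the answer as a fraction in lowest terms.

7/11

P(the prime location) = (1/2)·1 + (1/2)·(4/7) = 11/14.
By Bayes' rule, P(excellent | the prime location) = (1/2) / (11/14) = 7/11.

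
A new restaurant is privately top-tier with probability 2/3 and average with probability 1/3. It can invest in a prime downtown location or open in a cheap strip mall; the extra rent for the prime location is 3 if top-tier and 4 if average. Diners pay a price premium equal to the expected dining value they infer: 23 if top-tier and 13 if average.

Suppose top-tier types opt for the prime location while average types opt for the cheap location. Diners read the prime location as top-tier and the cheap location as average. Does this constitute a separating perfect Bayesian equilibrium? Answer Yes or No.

Under these beliefs, the prime location earns price premium 23 and the cheap location earns price premium 13.
top-tier: the prime location nets 23 − 3 = 20; the cheap location nets 13. top-tier prefers the prime location.
average: the prime location nets 23 − 4 = 19; the cheap location nets 13. average would deviate to the prime location.
average has a profitable deviation, so the profile is not an equilibrium.

No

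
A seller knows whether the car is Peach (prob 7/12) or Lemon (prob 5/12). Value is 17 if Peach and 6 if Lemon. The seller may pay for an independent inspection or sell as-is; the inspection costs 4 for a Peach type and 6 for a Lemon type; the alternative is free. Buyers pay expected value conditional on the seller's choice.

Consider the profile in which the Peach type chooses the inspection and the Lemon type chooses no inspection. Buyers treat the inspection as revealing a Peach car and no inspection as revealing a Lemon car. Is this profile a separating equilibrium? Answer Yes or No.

No

Under these beliefs, the inspection earns price 17 and no inspection earns price 6.
Peach: the inspection nets 17 − 4 = 13; no inspection nets 6. Peach prefers the inspection.
Lemon: the inspection nets 17 − 6 = 11; no inspection nets 6. Lemon would deviate to the inspection.
Lemon has a profitable deviation, so the profile is not an equilibrium.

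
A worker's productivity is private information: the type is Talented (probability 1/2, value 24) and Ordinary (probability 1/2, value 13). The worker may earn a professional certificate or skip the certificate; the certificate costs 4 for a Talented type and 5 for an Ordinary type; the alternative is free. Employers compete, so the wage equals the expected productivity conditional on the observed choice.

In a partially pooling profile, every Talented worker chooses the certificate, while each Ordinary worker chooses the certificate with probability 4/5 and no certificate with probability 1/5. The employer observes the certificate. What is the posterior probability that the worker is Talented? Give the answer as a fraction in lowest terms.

5/9

P(the certificate) = (1/2)·1 + (1/2)·(4/5) = 9/10.
By Bayes' rule, P(Talented | the certificate) = (1/2) / (9/10) = 5/9.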